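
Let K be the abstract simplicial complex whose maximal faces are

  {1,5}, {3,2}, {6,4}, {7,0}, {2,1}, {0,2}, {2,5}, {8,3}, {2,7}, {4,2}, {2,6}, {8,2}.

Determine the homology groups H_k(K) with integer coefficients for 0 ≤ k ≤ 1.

We work with the vertex ordering 0 < 1 < 2 < 3 < 4 < 5 < 6 < 7 < 8. The simplices of K, each written with vertices in increasing order, are:

  0-simplices (9): [0], [1], [2], [3], [4], [5], [6], [7], [8]
  1-simplices (12): [0,2], [0,7], [1,2], [1,5], [2,3], [2,4], [2,5], [2,6], [2,7], [2,8], [3,8], [4,6]

giving chain groups C_0 ≅ Z^9, C_1 ≅ Z^12.

∂_1: C_1 → C_0 is given by ∂[p,q] = [q] − [p].
As a 9×12 matrix over Z this has rank 8, with invariant factors (1,1,1,1,1,1,1,1).

From H_k ≅ ker(∂_k) / im(∂_{k+1}) we obtain:

  H_0: rank C_0 − rank ∂_1 = 9 − 8 = 1, and the invariant factors of ∂_1 are all 1, so H_0 ≅ Z.
  H_1: rank ker ∂_1 − rank ∂_2 = (12 − 8) − 0 = 4, and there is no ∂_2, so H_1 ≅ Z^4.

As a check, the Euler characteristic is 9 − 12 = -3, which agrees with 1 − 4 = -3.
(K is a triangulation of a wedge of 4 circles.)

H_0 ≅ Z,  H_1 ≅ Z^4.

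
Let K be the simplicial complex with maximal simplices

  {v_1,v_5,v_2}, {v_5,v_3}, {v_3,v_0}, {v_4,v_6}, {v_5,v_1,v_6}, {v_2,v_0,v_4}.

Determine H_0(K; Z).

H_0 = Z.

Order the vertices as v_0 < v_1 < v_2 < v_3 < v_4 < v_5 < v_6. Listing each simplex with vertices in this order, K has dimension 2 with simplices:

  0-simplices (7): [v_0], [v_1], [v_2], [v_3], [v_4], [v_5], [v_6]
  1-simplices (11): [v_0,v_2], [v_0,v_3], [v_0,v_4], [v_1,v_2], [v_1,v_5], [v_1,v_6], [v_2,v_4], [v_2,v_5], [v_3,v_5], [v_4,v_6], [v_5,v_6]
  2-simplices (3): [v_0,v_2,v_4], [v_1,v_2,v_5], [v_1,v_5,v_6]

so the chain groups are C_0 ≅ Z^7, C_1 ≅ Z^11, C_2 ≅ Z^3.

Boundary ∂_1: C_1 → C_0 is given by ∂[p,q] = [q] − [p]. For instance
  ∂[v_0,v_3] = [v_3] − [v_0].
The 7×11 boundary matrix has rank 6 and Smith normal form diag(1,1,1,1,1,1).

∂_2: C_2 → C_1 sends each 2-simplex [p,q,r] to [q,r] − [p,r] + [p,q]. For instance
  ∂[v_0,v_2,v_4] = [v_2,v_4] − [v_0,v_4] + [v_0,v_2],
  ∂[v_1,v_2,v_5] = [v_2,v_5] − [v_1,v_5] + [v_1,v_2].
The 11×3 boundary matrix has rank 3 and Smith normal form diag(1,1,1).

Computing H_k = (kernel of ∂_k) / (image of ∂_{k+1}):

  H_0: rank C_0 − rank ∂_1 = 7 − 6 = 1, and the invariant factors of ∂_1 are all 1, so H_0 ≅ Z.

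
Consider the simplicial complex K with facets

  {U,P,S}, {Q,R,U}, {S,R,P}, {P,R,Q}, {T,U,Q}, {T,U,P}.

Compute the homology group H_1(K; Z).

K has 6 vertices, 12 edges, 6 triangles.
rank ∂_1 = 5, rank ∂_2 = 6 ⇒ b_1 = 12 − 5 − 6 = 1; all invariant factors of ∂_2 are 1 so no torsion. So H_1 ≅ Z.

H_1 ≅ Z.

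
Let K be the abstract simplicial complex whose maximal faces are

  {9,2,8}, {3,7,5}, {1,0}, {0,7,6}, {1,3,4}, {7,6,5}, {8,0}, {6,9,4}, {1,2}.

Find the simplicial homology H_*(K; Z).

Order the vertices as 0 < 1 < 2 < 3 < 4 < 5 < 6 < 7 < 8 < 9. Listing each simplex with vertices in this order, K has dimension 2 with simplices:

  0-simplices (10): [0], [1], [2], [3], [4], [5], [6], [7], [8], [9]
  1-simplices (19): [0,1], [0,6], [0,7], [0,8], [1,2], [1,3], [1,4], [2,8], [2,9], [3,4], [3,5], [3,7], [4,6], [4,9], [5,6], [5,7], [6,7], [6,9], [8,9]
  2-simplices (6): [0,6,7], [1,3,4], [2,8,9], [3,5,7], [4,6,9], [5,6,7]

so the chain groups are C_0 ≅ Z^10, C_1 ≅ Z^19, C_2 ≅ Z^6.

The boundary map ∂_1: C_1 → C_0 is given by ∂[p,q] = [q] − [p]. For instance
  ∂[6,7] = [7] − [6].
The resulting 10×19 matrix has rank 9, and its Smith normal form has invariant factors (1,1,1,1,1,1,1,1,1).

The boundary map ∂_2: C_2 → C_1 sends each 2-simplex [p,q,r] to [q,r] − [p,r] + [p,q]. For instance
  ∂[0,6,7] = [6,7] − [0,7] + [0,6],
  ∂[5,6,7] = [6,7] − [5,7] + [5,6].
The resulting 19×6 matrix has rank 6, and its Smith normal form has invariant factors (1,1,1,1,1,1).

From H_k ≅ ker(∂_k) / im(∂_{k+1}) we obtain:

  H_0: rank C_0 − rank ∂_1 = 10 − 9 = 1, and the invariant factors of ∂_1 are all 1, so H_0 ≅ Z.
  H_1: rank ker ∂_1 − rank ∂_2 = (19 − 9) − 6 = 4, and the invariant factors of ∂_2 are all 1, so H_1 ≅ Z^4.
  H_2: rank ker ∂_2 − rank ∂_3 = (6 − 6) − 0 = 0, and there is no ∂_3, so H_2 ≅ 0.

H_0 ≅ Z,  H_1 ≅ Z^4,  H_2 = 0.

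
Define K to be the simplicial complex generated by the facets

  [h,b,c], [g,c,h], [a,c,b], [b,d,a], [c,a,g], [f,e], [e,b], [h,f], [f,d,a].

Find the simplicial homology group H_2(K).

H_2 = 0.

K has 8 vertices, 15 edges, 6 triangles.
rank ∂_2 = 6, rank ∂_3 = 0 ⇒ b_2 = 6 − 6 − 0 = 0. So H_2 ≅ 0.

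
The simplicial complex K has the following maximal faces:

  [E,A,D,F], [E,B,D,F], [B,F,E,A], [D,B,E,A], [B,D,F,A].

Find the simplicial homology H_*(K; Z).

H_0 ≅ Z,  H_1 = 0,  H_2 = 0,  H_3 ≅ Z.

Take the total order A < B < D < E < F on the vertex set. Then K (dimension 3) consists of the simplices:

  0-simplices (5): A, B, D, E, F
  1-simplices (10): AB, AD, AE, AF, BD, BE, BF, DE, DF, EF
  2-simplices (10): ABD, ABE, ABF, ADE, ADF, AEF, BDE, BDF, BEF, DEF
  3-simplices (5): ABDE, ABDF, ABEF, ADEF, BDEF

giving chain groups C_0 ≅ Z^5, C_1 ≅ Z^10, C_2 ≅ Z^10, C_3 ≅ Z^5.

Boundary ∂_1: C_1 → C_0 maps an edge to its endpoints' difference, ∂[p,q] = q − p.
This gives a 5×10 integer matrix of rank 4; reducing to Smith normal form yields diagonal entries (1,1,1,1).

Boundary ∂_2: C_2 → C_1 sends each 2-simplex [p,q,r] to [q,r] − [p,r] + [p,q]. For instance
  ∂BEF = EF − BF + BE,
  ∂ADF = DF − AF + AD.
As a 10×10 matrix over Z this has rank 6, with invariant factors (1,1,1,1,1,1).

The boundary map ∂_3: C_3 → C_2 sends each 3-simplex σ to the alternating sum Σ_i (−1)^i (σ with its i-th vertex removed). For instance
  ∂ABEF = BEF − AEF + ABF − ABE,
  ∂BDEF = DEF − BEF + BDF − BDE.
The 10×5 boundary matrix has rank 4 and Smith normal form diag(1,1,1,1).

From H_k ≅ ker(∂_k) / im(∂_{k+1}) we obtain:

  H_0: rank C_0 − rank ∂_1 = 5 − 4 = 1, and the invariant factors of ∂_1 are all 1, so H_0 = Z.
  H_1: rank ker ∂_1 − rank ∂_2 = (10 − 4) − 6 = 0, and the invariant factors of ∂_2 are all 1, so H_1 = 0.
  H_2: rank ker ∂_2 − rank ∂_3 = (10 − 6) − 4 = 0, and the invariant factors of ∂_3 are all 1, so H_2 = 0.
  H_3: rank ker ∂_3 − rank ∂_4 = (5 − 4) − 0 = 1, and there is no ∂_4, so H_3 = Z.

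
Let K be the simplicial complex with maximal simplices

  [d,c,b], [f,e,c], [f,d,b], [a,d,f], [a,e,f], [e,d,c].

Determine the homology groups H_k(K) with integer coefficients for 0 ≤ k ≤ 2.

H_0 = Z,  H_1 = Z,  H_2 = 0.

Take the total order a < b < c < d < e < f on the vertex set. Then K (dimension 2) consists of the simplices:

  0-simplices (6): a, b, c, d, e, f
  1-simplices (12): ad, ae, af, bc, bd, bf, cd, ce, cf, de, df, ef
  2-simplices (6): adf, aef, bcd, bdf, cde, cef

giving chain groups C_0 ≅ Z^6, C_1 ≅ Z^12, C_2 ≅ Z^6.

∂_1: C_1 → C_0 sends each edge [p,q] (with p < q) to q − p.
The resulting 6×12 matrix has rank 5, and its Smith normal form has invariant factors (1,1,1,1,1).

The boundary map ∂_2: C_2 → C_1 maps a triangle to the signed sum of its edges. For instance
  ∂adf = df − af + ad,
  ∂bdf = df − bf + bd.
The resulting 12×6 matrix has rank 6, and its Smith normal form has invariant factors (1,1,1,1,1,1).

From H_k ≅ ker(∂_k) / im(∂_{k+1}) we obtain:

  H_0: rank C_0 − rank ∂_1 = 6 − 5 = 1, and the invariant factors of ∂_1 are all 1, so H_0 = Z.
  H_1: rank ker ∂_1 − rank ∂_2 = (12 − 5) − 6 = 1, and the invariant factors of ∂_2 are all 1, so H_1 = Z.
  H_2: rank ker ∂_2 − rank ∂_3 = (6 − 6) − 0 = 0, and there is no ∂_3, so H_2 = 0.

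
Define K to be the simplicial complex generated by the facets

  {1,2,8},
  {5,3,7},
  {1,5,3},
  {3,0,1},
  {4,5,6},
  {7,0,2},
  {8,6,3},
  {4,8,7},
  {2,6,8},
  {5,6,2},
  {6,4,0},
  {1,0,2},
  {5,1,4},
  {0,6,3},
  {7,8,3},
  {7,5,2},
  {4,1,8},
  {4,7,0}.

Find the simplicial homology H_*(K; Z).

Order the vertices as 0 < 1 < 2 < 3 < 4 < 5 < 6 < 7 < 8. Listing each simplex with vertices in this order, K has dimension 2 with simplices:

  0-simplices (9): [0], [1], [2], [3], [4], [5], [6], [7], [8]
  1-simplices (27): (27 of them)
  2-simplices (18): [0,1,2], [0,1,3], [0,2,7], [0,3,6], [0,4,6], [0,4,7], [1,2,8], [1,3,5], [1,4,5], [1,4,8], [2,5,6], [2,5,7], [2,6,8], [3,5,7], [3,6,8], [3,7,8], [4,5,6], [4,7,8]

giving chain groups C_0 ≅ Z^9, C_1 ≅ Z^27, C_2 ≅ Z^18.

Boundary ∂_1: C_1 → C_0 is given by ∂[p,q] = [q] − [p].
This gives a 9×27 integer matrix of rank 8; reducing to Smith normal form yields diagonal entries (1,1,1,1,1,1,1,1).

Boundary ∂_2: C_2 → C_1 maps a triangle to the signed sum of its edges. For instance
  ∂[2,6,8] = [6,8] − [2,8] + [2,6],
  ∂[0,4,6] = [4,6] − [0,6] + [0,4].
As a 27×18 matrix over Z this has rank 17, with invariant factors (1,1,1,1,1,1,1,1,1,1,1,1,1,1,1,1,1).

From H_k ≅ ker(∂_k) / im(∂_{k+1}) we obtain:

  H_0: rank C_0 − rank ∂_1 = 9 − 8 = 1, and the invariant factors of ∂_1 are all 1, so H_0 ≅ Z.
  H_1: rank ker ∂_1 − rank ∂_2 = (27 − 8) − 17 = 2, and the invariant factors of ∂_2 are all 1, so H_1 ≅ Z^2.
  H_2: rank ker ∂_2 − rank ∂_3 = (18 − 17) − 0 = 1, and there is no ∂_3, so H_2 ≅ Z.

(K is a triangulation of the torus T^2.)

H_0 ≅ Z,  H_1 ≅ Z^2,  H_2 ≅ Z.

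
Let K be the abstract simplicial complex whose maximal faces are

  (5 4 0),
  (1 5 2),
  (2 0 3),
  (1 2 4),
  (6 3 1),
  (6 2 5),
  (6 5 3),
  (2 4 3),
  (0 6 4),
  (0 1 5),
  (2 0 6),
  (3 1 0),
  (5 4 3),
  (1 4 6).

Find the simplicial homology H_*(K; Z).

Take the total order 0 < 1 < 2 < 3 < 4 < 5 < 6 on the vertex set. Then K (dimension 2) consists of the simplices:

  0-simplices (7): [0], [1], [2], [3], [4], [5], [6]
  1-simplices (21): [0,1], [0,2], [0,3], [0,4], [0,5], [0,6], [1,2], [1,3], [1,4], [1,5], [1,6], [2,3], [2,4], [2,5], [2,6], [3,4], [3,5], [3,6], [4,5], [4,6], [5,6]
  2-simplices (14): [0,1,3], [0,1,5], [0,2,3], [0,2,6], [0,4,5], [0,4,6], [1,2,4], [1,2,5], [1,3,6], [1,4,6], [2,3,4], [2,5,6], [3,4,5], [3,5,6]

so the chain groups are C_0 ≅ Z^7, C_1 ≅ Z^21, C_2 ≅ Z^14.

Boundary ∂_1: C_1 → C_0 is given by ∂[p,q] = [q] − [p]. For instance
  ∂[1,6] = [6] − [1].
This gives a 7×21 integer matrix of rank 6; reducing to Smith normal form yields diagonal entries (1,1,1,1,1,1).

Boundary ∂_2: C_2 → C_1 sends each 2-simplex [p,q,r] to [q,r] − [p,r] + [p,q]. For instance
  ∂[0,1,3] = [1,3] − [0,3] + [0,1],
  ∂[0,2,6] = [2,6] − [0,6] + [0,2].
As a 21×14 matrix over Z this has rank 13, with invariant factors (1,1,1,1,1,1,1,1,1,1,1,1,1).

Reading off H_k = ker ∂_k / im ∂_{k+1}:

  H_0: rank C_0 − rank ∂_1 = 7 − 6 = 1, and the invariant factors of ∂_1 are all 1, so H_0 = Z.
  H_1: rank ker ∂_1 − rank ∂_2 = (21 − 6) − 13 = 2, and the invariant factors of ∂_2 are all 1, so H_1 = Z^2.
  H_2: rank ker ∂_2 − rank ∂_3 = (14 − 13) − 0 = 1, and there is no ∂_3, so H_2 = Z.

(K is a triangulation of the torus T^2.)

H_0 = Z,  H_1 = Z^2,  H_2 = Z.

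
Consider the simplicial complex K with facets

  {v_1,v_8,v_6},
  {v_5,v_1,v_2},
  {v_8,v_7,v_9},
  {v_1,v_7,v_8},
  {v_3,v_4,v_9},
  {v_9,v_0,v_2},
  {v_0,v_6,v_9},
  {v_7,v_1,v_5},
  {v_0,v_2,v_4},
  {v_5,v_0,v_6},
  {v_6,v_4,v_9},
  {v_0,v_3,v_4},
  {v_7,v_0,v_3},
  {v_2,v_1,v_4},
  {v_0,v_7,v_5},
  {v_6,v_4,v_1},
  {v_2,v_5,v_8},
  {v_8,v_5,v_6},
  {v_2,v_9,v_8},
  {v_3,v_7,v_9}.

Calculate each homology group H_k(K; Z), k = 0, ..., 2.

H_0 = Z,  H_1 = Z ⊕ Z/2,  H_2 = 0.

Order the vertices as v_0 < v_1 < v_2 < v_3 < v_4 < v_5 < v_6 < v_7 < v_8 < v_9. Listing each simplex with vertices in this order, K has dimension 2 with simplices:

  0-simplices (10): [v_0], [v_1], [v_2], [v_3], [v_4], [v_5], [v_6], [v_7], [v_8], [v_9]
  1-simplices (30): (30 of them)
  2-simplices (20): (20 of them)

so the chain groups are C_0 ≅ Z^10, C_1 ≅ Z^30, C_2 ≅ Z^20.

∂_1: C_1 → C_0 sends each edge [p,q] (with p < q) to q − p. For instance
  ∂[v_4,v_6] = [v_6] − [v_4].
The 10×30 boundary matrix has rank 9 and Smith normal form diag(1,1,1,1,1,1,1,1,1).

Boundary ∂_2: C_2 → C_1 sends each 2-simplex [p,q,r] to [q,r] − [p,r] + [p,q]. For instance
  ∂[v_4,v_6,v_9] = [v_6,v_9] − [v_4,v_9] + [v_4,v_6],
  ∂[v_0,v_5,v_6] = [v_5,v_6] − [v_0,v_6] + [v_0,v_5].
This gives a 30×20 integer matrix of rank 20; reducing to Smith normal form yields diagonal entries (1,1,1,1,1,1,1,1,1,1,1,1,1,1,1,1,1,1,1,2).

Computing H_k = (kernel of ∂_k) / (image of ∂_{k+1}):

  H_0: rank C_0 − rank ∂_1 = 10 − 9 = 1, and the invariant factors of ∂_1 are all 1, so H_0 ≅ Z.
  H_1: rank ker ∂_1 − rank ∂_2 = (30 − 9) − 20 = 1, and ∂_2 has invariant factor 2 > 1, so H_1 ≅ Z ⊕ Z/2.
  H_2: rank ker ∂_2 − rank ∂_3 = (20 − 20) − 0 = 0, and there is no ∂_3, so H_2 ≅ 0.

(K is a triangulation of the Klein bottle.)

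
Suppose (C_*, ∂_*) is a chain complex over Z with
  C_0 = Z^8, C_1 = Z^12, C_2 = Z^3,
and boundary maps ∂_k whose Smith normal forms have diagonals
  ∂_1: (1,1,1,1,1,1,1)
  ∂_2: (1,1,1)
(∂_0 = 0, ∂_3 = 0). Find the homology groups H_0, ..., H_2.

H_0: b_0 = 8 − 0 − 7 = 1; torsion from ∂_1 factors > 1: none. So H_0 ≅ Z.
H_1: b_1 = 12 − 7 − 3 = 2; torsion from ∂_2 factors > 1: none. So H_1 ≅ Z^2.
H_2: b_2 = 3 − 3 − 0 = 0; torsion from ∂_3 factors > 1: none. So H_2 ≅ 0.

H_0 ≅ Z,  H_1 ≅ Z^2,  H_2 = 0.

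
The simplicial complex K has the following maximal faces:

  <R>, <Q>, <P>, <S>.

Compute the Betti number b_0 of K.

We work with the vertex ordering P < Q < R < S. The simplices of K, each written with vertices in increasing order, are:

  0-simplices (4): P, Q, R, S

giving chain groups C_0 ≅ Z^4.

Now H_k = ker ∂_k / im ∂_{k+1}, so:

  H_0: rank C_0 − rank ∂_1 = 4 − 0 = 4, and there is no ∂_1, so H_0 = Z^4.

Hence the Betti numbers are b_0 = 4.

b_0 = 4.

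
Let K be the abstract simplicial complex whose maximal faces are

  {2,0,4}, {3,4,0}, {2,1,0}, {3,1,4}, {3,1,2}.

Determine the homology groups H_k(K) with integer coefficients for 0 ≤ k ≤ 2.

Order the vertices as 0 < 1 < 2 < 3 < 4. Listing each simplex with vertices in this order, K has dimension 2 with simplices:

  0-simplices (5): [0], [1], [2], [3], [4]
  1-simplices (10): [0,1], [0,2], [0,3], [0,4], [1,2], [1,3], [1,4], [2,3], [2,4], [3,4]
  2-simplices (5): [0,1,2], [0,2,4], [0,3,4], [1,2,3], [1,3,4]

Hence C_0 ≅ Z^5, C_1 ≅ Z^10, C_2 ≅ Z^5.

Boundary ∂_1: C_1 → C_0 maps an edge to its endpoints' difference, ∂[p,q] = q − p. For instance
  ∂[1,4] = [4] − [1].
As a 5×10 matrix over Z this has rank 4, with invariant factors (1,1,1,1).

The boundary map ∂_2: C_2 → C_1 acts by ∂[p,q,r] = [q,r] − [p,r] + [p,q]. For instance
  ∂[1,3,4] = [3,4] − [1,4] + [1,3],
  ∂[1,2,3] = [2,3] − [1,3] + [1,2].
The resulting 10×5 matrix has rank 5, and its Smith normal form has invariant factors (1,1,1,1,1).

Computing H_k = (kernel of ∂_k) / (image of ∂_{k+1}):

  H_0: rank C_0 − rank ∂_1 = 5 − 4 = 1, and the invariant factors of ∂_1 are all 1, so H_0 ≅ Z.
  H_1: rank ker ∂_1 − rank ∂_2 = (10 − 4) − 5 = 1, and the invariant factors of ∂_2 are all 1, so H_1 ≅ Z.
  H_2: rank ker ∂_2 − rank ∂_3 = (5 − 5) − 0 = 0, and there is no ∂_3, so H_2 ≅ 0.

H_0 = Z,  H_1 = Z,  H_2 = 0.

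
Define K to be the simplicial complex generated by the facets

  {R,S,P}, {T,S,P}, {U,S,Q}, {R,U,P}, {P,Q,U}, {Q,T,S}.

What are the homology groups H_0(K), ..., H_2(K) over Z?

Fix the vertex order P < Q < R < S < T < U and write every simplex with vertices in increasing order. Then dim K = 2 and the simplices of K are:

  0-simplices (6): P, Q, R, S, T, U
  1-simplices (12): PQ, PR, PS, PT, PU, QS, QT, QU, RS, RU, ST, SU
  2-simplices (6): PQU, PRS, PRU, PST, QST, QSU

Hence C_0 ≅ Z^6, C_1 ≅ Z^12, C_2 ≅ Z^6.

The boundary map ∂_1: C_1 → C_0 is given by ∂[p,q] = [q] − [p].
The resulting 6×12 matrix has rank 5, and its Smith normal form has invariant factors (1,1,1,1,1).

Boundary ∂_2: C_2 → C_1 acts by ∂[p,q,r] = [q,r] − [p,r] + [p,q]. For instance
  ∂PST = ST − PT + PS,
  ∂PQU = QU − PU + PQ.
The 12×6 boundary matrix has rank 6 and Smith normal form diag(1,1,1,1,1,1).

Reading off H_k = ker ∂_k / im ∂_{k+1}:

  H_0: rank C_0 − rank ∂_1 = 6 − 5 = 1, and the invariant factors of ∂_1 are all 1, so H_0 = Z.
  H_1: rank ker ∂_1 − rank ∂_2 = (12 − 5) − 6 = 1, and the invariant factors of ∂_2 are all 1, so H_1 = Z.
  H_2: rank ker ∂_2 − rank ∂_3 = (6 − 6) − 0 = 0, and there is no ∂_3, so H_2 = 0.

H_0 ≅ Z,  H_1 ≅ Z,  H_2 = 0.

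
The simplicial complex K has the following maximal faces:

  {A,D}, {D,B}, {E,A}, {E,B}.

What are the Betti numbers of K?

b_0 = 1, b_1 = 1.

K has 4 vertices, 4 edges.
rank ∂_0 = 0, rank ∂_1 = 3 ⇒ b_0 = 4 − 0 − 3 = 1; all invariant factors of ∂_1 are 1 so no torsion. So H_0 = Z.
rank ∂_1 = 3, rank ∂_2 = 0 ⇒ b_1 = 4 − 3 − 0 = 1. So H_1 = Z.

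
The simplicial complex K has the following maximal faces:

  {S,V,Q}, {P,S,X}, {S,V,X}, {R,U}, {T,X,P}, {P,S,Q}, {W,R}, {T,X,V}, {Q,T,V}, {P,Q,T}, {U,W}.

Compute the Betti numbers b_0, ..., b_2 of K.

Order the vertices as P < Q < R < S < T < U < V < W < X. Listing each simplex with vertices in this order, K has dimension 2 with simplices:

  0-simplices (9): P, Q, R, S, T, U, V, W, X
  1-simplices (15): PQ, PS, PT, PX, QS, QT, QV, RU, RW, SV, SX, TV, TX, UW, VX
  2-simplices (8): PQS, PQT, PSX, PTX, QSV, QTV, SVX, TVX

Hence C_0 ≅ Z^9, C_1 ≅ Z^15, C_2 ≅ Z^8.

The boundary map ∂_1: C_1 → C_0 maps an edge to its endpoints' difference, ∂[p,q] = q − p. For instance
  ∂QV = V − Q.
The 9×15 boundary matrix has rank 7 and Smith normal form diag(1,1,1,1,1,1,1).

Boundary ∂_2: C_2 → C_1 maps a triangle to the signed sum of its edges. For instance
  ∂PQS = QS − PS + PQ,
  ∂PTX = TX − PX + PT.
As a 15×8 matrix over Z this has rank 7, with invariant factors (1,1,1,1,1,1,1).

From H_k ≅ ker(∂_k) / im(∂_{k+1}) we obtain:

  H_0: rank C_0 − rank ∂_1 = 9 − 7 = 2, and the invariant factors of ∂_1 are all 1, so H_0 = Z^2.
  H_1: rank ker ∂_1 − rank ∂_2 = (15 − 7) − 7 = 1, and the invariant factors of ∂_2 are all 1, so H_1 = Z.
  H_2: rank ker ∂_2 − rank ∂_3 = (8 − 7) − 0 = 1, and there is no ∂_3, so H_2 = Z.

Hence the Betti numbers are b_0 = 2, b_1 = 1, b_2 = 1.

b_0 = 2, b_1 = 1, b_2 = 1.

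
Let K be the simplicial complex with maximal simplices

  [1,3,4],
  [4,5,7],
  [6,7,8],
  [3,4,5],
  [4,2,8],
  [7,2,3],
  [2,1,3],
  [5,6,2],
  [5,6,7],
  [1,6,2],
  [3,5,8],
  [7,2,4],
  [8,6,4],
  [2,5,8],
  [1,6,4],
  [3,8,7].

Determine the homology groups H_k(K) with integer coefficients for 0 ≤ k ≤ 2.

Fix the vertex order 1 < 2 < 3 < 4 < 5 < 6 < 7 < 8 and write every simplex with vertices in increasing order. Then dim K = 2 and the simplices of K are:

  0-simplices (8): [1], [2], [3], [4], [5], [6], [7], [8]
  1-simplices (24): (24 of them)
  2-simplices (16): [1,2,3], [1,2,6], [1,3,4], [1,4,6], [2,3,7], [2,4,7], [2,4,8], [2,5,6], [2,5,8], [3,4,5], [3,5,8], [3,7,8], [4,5,7], [4,6,8], [5,6,7], [6,7,8]

giving chain groups C_0 ≅ Z^8, C_1 ≅ Z^24, C_2 ≅ Z^16.

∂_1: C_1 → C_0 sends each edge [p,q] (with p < q) to q − p. For instance
  ∂[1,2] = [2] − [1].
The resulting 8×24 matrix has rank 7, and its Smith normal form has invariant factors (1,1,1,1,1,1,1).

The boundary map ∂_2: C_2 → C_1 sends each 2-simplex [p,q,r] to [q,r] − [p,r] + [p,q]. For instance
  ∂[4,6,8] = [6,8] − [4,8] + [4,6],
  ∂[3,7,8] = [7,8] − [3,8] + [3,7].
The resulting 24×16 matrix has rank 15, and its Smith normal form has invariant factors (1,1,1,1,1,1,1,1,1,1,1,1,1,1,1).

Now H_k = ker ∂_k / im ∂_{k+1}, so:

  H_0: rank C_0 − rank ∂_1 = 8 − 7 = 1, and the invariant factors of ∂_1 are all 1, so H_0 ≅ Z.
  H_1: rank ker ∂_1 − rank ∂_2 = (24 − 7) − 15 = 2, and the invariant factors of ∂_2 are all 1, so H_1 ≅ Z^2.
  H_2: rank ker ∂_2 − rank ∂_3 = (16 − 15) − 0 = 1, and there is no ∂_3, so H_2 ≅ Z.

As a check, the Euler characteristic is 8 − 24 + 16 = 0, which agrees with 1 − 2 + 1 = 0.
(K is a triangulation of the torus T^2.)

H_0 = Z,  H_1 = Z^2,  H_2 = Z.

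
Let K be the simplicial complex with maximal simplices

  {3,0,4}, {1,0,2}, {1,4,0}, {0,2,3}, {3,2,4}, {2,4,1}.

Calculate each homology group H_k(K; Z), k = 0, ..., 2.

H_0 = Z,  H_1 = 0,  H_2 = Z.

We work with the vertex ordering 0 < 1 < 2 < 3 < 4. The simplices of K, each written with vertices in increasing order, are:

  0-simplices (5): [0], [1], [2], [3], [4]
  1-simplices (9): [0,1], [0,2], [0,3], [0,4], [1,2], [1,4], [2,3], [2,4], [3,4]
  2-simplices (6): [0,1,2], [0,1,4], [0,2,3], [0,3,4], [1,2,4], [2,3,4]

giving chain groups C_0 ≅ Z^5, C_1 ≅ Z^9, C_2 ≅ Z^6.

∂_1: C_1 → C_0 is given by ∂[p,q] = [q] − [p]. For instance
  ∂[0,4] = [4] − [0].
The resulting 5×9 matrix has rank 4, and its Smith normal form has invariant factors (1,1,1,1).

∂_2: C_2 → C_1 maps a triangle to the signed sum of its edges. For instance
  ∂[0,1,2] = [1,2] − [0,2] + [0,1],
  ∂[0,3,4] = [3,4] − [0,4] + [0,3].
The 9×6 boundary matrix has rank 5 and Smith normal form diag(1,1,1,1,1).

Reading off H_k = ker ∂_k / im ∂_{k+1}:

  H_0: rank C_0 − rank ∂_1 = 5 − 4 = 1, and the invariant factors of ∂_1 are all 1, so H_0 = Z.
  H_1: rank ker ∂_1 − rank ∂_2 = (9 − 4) − 5 = 0, and the invariant factors of ∂_2 are all 1, so H_1 = 0.
  H_2: rank ker ∂_2 − rank ∂_3 = (6 − 5) − 0 = 1, and there is no ∂_3, so H_2 = Z.

(K is a triangulation of the 2-sphere S^2.)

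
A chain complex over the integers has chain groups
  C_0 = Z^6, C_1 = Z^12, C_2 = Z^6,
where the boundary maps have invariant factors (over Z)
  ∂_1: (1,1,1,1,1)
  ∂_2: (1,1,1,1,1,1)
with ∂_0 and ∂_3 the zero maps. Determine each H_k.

H_0 ≅ Z,  H_1 ≅ Z,  H_2 = 0.

H_0: b_0 = 6 − 0 − 5 = 1; torsion from ∂_1 factors > 1: none. So H_0 ≅ Z.
H_1: b_1 = 12 − 5 − 6 = 1; torsion from ∂_2 factors > 1: none. So H_1 ≅ Z.
H_2: b_2 = 6 − 6 − 0 = 0; torsion from ∂_3 factors > 1: none. So H_2 ≅ 0.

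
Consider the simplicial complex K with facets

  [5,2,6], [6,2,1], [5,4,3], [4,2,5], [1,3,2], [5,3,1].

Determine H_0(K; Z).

H_0 = Z.

Fix the vertex order 1 < 2 < 3 < 4 < 5 < 6 and write every simplex with vertices in increasing order. Then dim K = 2 and the simplices of K are:

  0-simplices (6): [1], [2], [3], [4], [5], [6]
  1-simplices (12): [1,2], [1,3], [1,5], [1,6], [2,3], [2,4], [2,5], [2,6], [3,4], [3,5], [4,5], [5,6]
  2-simplices (6): [1,2,3], [1,2,6], [1,3,5], [2,4,5], [2,5,6], [3,4,5]

Hence C_0 ≅ Z^6, C_1 ≅ Z^12, C_2 ≅ Z^6.

The boundary map ∂_1: C_1 → C_0 maps an edge to its endpoints' difference, ∂[p,q] = q − p. For instance
  ∂[5,6] = [6] − [5].
The resulting 6×12 matrix has rank 5, and its Smith normal form has invariant factors (1,1,1,1,1).

The boundary map ∂_2: C_2 → C_1 sends each 2-simplex [p,q,r] to [q,r] − [p,r] + [p,q]. For instance
  ∂[1,3,5] = [3,5] − [1,5] + [1,3],
  ∂[2,5,6] = [5,6] − [2,6] + [2,5].
The 12×6 boundary matrix has rank 6 and Smith normal form diag(1,1,1,1,1,1).

Reading off H_k = ker ∂_k / im ∂_{k+1}:

  H_0: rank C_0 − rank ∂_1 = 6 − 5 = 1, and the invariant factors of ∂_1 are all 1, so H_0 = Z.

(K is a triangulation of the cylinder S^1 x I.)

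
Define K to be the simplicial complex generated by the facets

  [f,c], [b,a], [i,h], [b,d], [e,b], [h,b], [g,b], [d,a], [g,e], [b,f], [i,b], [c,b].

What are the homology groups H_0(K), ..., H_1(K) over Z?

H_0 ≅ Z,  H_1 ≅ Z^4.

K has 9 vertices, 12 edges.
rank ∂_0 = 0, rank ∂_1 = 8 ⇒ b_0 = 9 − 0 − 8 = 1; all invariant factors of ∂_1 are 1 so no torsion. So H_0 ≅ Z.
rank ∂_1 = 8, rank ∂_2 = 0 ⇒ b_1 = 12 − 8 − 0 = 4. So H_1 ≅ Z^4.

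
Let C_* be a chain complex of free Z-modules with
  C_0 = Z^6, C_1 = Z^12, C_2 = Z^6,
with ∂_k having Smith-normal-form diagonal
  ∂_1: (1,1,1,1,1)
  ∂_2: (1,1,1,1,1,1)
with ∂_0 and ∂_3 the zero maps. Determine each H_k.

H_0 ≅ Z,  H_1 ≅ Z,  H_2 = 0.

H_0: b_0 = 6 − 0 − 5 = 1; torsion from ∂_1 factors > 1: none. So H_0 ≅ Z.
H_1: b_1 = 12 − 5 − 6 = 1; torsion from ∂_2 factors > 1: none. So H_1 ≅ Z.
H_2: b_2 = 6 − 6 − 0 = 0; torsion from ∂_3 factors > 1: none. So H_2 ≅ 0.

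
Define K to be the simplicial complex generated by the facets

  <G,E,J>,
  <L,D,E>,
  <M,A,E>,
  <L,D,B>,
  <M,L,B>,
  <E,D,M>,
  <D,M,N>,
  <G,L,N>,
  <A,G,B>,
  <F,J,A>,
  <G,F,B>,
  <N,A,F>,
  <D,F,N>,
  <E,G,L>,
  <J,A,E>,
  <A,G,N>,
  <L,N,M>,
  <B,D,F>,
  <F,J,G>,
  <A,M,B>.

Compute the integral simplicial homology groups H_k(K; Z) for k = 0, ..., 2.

Take the total order A < B < D < E < F < G < J < L < M < N on the vertex set. Then K (dimension 2) consists of the simplices:

  0-simplices (10): A, B, D, E, F, G, J, L, M, N
  1-simplices (30): AB, AE, AF, AG, AJ, AM, AN, BD, BF, BG, BL, BM, DE, DF, DL, DM, DN, EG, EJ, EL, EM, FG, FJ, FN, GJ, GL, GN, LM, LN, MN
  2-simplices (20): ABG, ABM, AEJ, AEM, AFJ, AFN, AGN, BDF, BDL, BFG, BLM, DEL, DEM, DFN, DMN, EGJ, EGL, FGJ, GLN, LMN

so the chain groups are C_0 ≅ Z^10, C_1 ≅ Z^30, C_2 ≅ Z^20.

Boundary ∂_1: C_1 → C_0 maps an edge to its endpoints' difference, ∂[p,q] = q − p. For instance
  ∂AM = M − A.
As a 10×30 matrix over Z this has rank 9, with invariant factors (1,1,1,1,1,1,1,1,1).

∂_2: C_2 → C_1 maps a triangle to the signed sum of its edges. For instance
  ∂DEL = EL − DL + DE,
  ∂LMN = MN − LN + LM.
This gives a 30×20 integer matrix of rank 20; reducing to Smith normal form yields diagonal entries (1,1,1,1,1,1,1,1,1,1,1,1,1,1,1,1,1,1,1,2).

Reading off H_k = ker ∂_k / im ∂_{k+1}:

  H_0: rank C_0 − rank ∂_1 = 10 − 9 = 1, and the invariant factors of ∂_1 are all 1, so H_0 ≅ Z.
  H_1: rank ker ∂_1 − rank ∂_2 = (30 − 9) − 20 = 1, and ∂_2 has invariant factor 2 > 1, so H_1 ≅ Z ⊕ Z/2.
  H_2: rank ker ∂_2 − rank ∂_3 = (20 − 20) − 0 = 0, and there is no ∂_3, so H_2 ≅ 0.

As a check, the Euler characteristic is 10 − 30 + 20 = 0, which agrees with 1 − 1 + 0 = 0.
(K is a triangulation of the Klein bottle.)

H_0 = Z,  H_1 = Z ⊕ Z/2,  H_2 = 0.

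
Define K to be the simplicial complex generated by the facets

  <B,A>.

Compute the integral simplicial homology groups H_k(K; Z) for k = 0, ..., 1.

Order the vertices as A < B. Listing each simplex with vertices in this order, K has dimension 1 with simplices:

  0-simplices (2): A, B
  1-simplices (1): AB

so the chain groups are C_0 ≅ Z^2, C_1 ≅ Z^1.

Boundary ∂_1: C_1 → C_0 is given by ∂[p,q] = [q] − [p].
This gives a 2×1 integer matrix of rank 1; reducing to Smith normal form yields diagonal entries (1).

From H_k ≅ ker(∂_k) / im(∂_{k+1}) we obtain:

  H_0: rank C_0 − rank ∂_1 = 2 − 1 = 1, and the invariant factors of ∂_1 are all 1, so H_0 = Z.
  H_1: rank ker ∂_1 − rank ∂_2 = (1 − 1) − 0 = 0, and there is no ∂_2, so H_1 = 0.

As a check, the Euler characteristic is 2 − 1 = 1, which agrees with 1 − 0 = 1.

H_0 = Z,  H_1 = 0.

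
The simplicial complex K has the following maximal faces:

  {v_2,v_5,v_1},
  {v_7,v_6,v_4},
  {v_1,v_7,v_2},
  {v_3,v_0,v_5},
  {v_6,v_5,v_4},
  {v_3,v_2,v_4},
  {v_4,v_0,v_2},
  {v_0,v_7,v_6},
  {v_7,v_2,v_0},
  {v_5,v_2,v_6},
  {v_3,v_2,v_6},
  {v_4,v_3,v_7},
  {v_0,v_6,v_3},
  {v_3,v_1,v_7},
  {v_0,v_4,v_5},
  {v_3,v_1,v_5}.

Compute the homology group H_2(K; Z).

H_2 ≅ Z.

We work with the vertex ordering v_0 < v_1 < v_2 < v_3 < v_4 < v_5 < v_6 < v_7. The simplices of K, each written with vertices in increasing order, are:

  0-simplices (8): [v_0], [v_1], [v_2], [v_3], [v_4], [v_5], [v_6], [v_7]
  1-simplices (24): (24 of them)
  2-simplices (16): (16 of them)

Hence C_0 ≅ Z^8, C_1 ≅ Z^24, C_2 ≅ Z^16.

∂_1: C_1 → C_0 maps an edge to its endpoints' difference, ∂[p,q] = q − p. For instance
  ∂[v_4,v_7] = [v_7] − [v_4].
This gives a 8×24 integer matrix of rank 7; reducing to Smith normal form yields diagonal entries (1,1,1,1,1,1,1).

The boundary map ∂_2: C_2 → C_1 sends each 2-simplex [p,q,r] to [q,r] − [p,r] + [p,q]. For instance
  ∂[v_0,v_3,v_5] = [v_3,v_5] − [v_0,v_5] + [v_0,v_3],
  ∂[v_2,v_3,v_6] = [v_3,v_6] − [v_2,v_6] + [v_2,v_3].
This gives a 24×16 integer matrix of rank 15; reducing to Smith normal form yields diagonal entries (1,1,1,1,1,1,1,1,1,1,1,1,1,1,1).

Computing H_k = (kernel of ∂_k) / (image of ∂_{k+1}):

  H_2: rank ker ∂_2 − rank ∂_3 = (16 − 15) − 0 = 1, and there is no ∂_3, so H_2 ≅ Z.

(K is a triangulation of the torus T^2.)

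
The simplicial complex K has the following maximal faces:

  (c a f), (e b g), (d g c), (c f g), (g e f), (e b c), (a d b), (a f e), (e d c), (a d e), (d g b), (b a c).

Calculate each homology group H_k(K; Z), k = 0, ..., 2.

H_0 ≅ Z,  H_1 ≅ Z/2,  H_2 = 0.

Order the vertices as a < b < c < d < e < f < g. Listing each simplex with vertices in this order, K has dimension 2 with simplices:

  0-simplices (7): a, b, c, d, e, f, g
  1-simplices (18): ab, ac, ad, ae, af, bc, bd, be, bg, cd, ce, cf, cg, de, dg, ef, eg, fg
  2-simplices (12): abc, abd, acf, ade, aef, bce, bdg, beg, cde, cdg, cfg, efg

Hence C_0 ≅ Z^7, C_1 ≅ Z^18, C_2 ≅ Z^12.

Boundary ∂_1: C_1 → C_0 sends each edge [p,q] (with p < q) to q − p. For instance
  ∂ce = e − c.
The 7×18 boundary matrix has rank 6 and Smith normal form diag(1,1,1,1,1,1).

Boundary ∂_2: C_2 → C_1 sends each 2-simplex [p,q,r] to [q,r] − [p,r] + [p,q]. For instance
  ∂efg = fg − eg + ef,
  ∂ade = de − ae + ad.
As a 18×12 matrix over Z this has rank 12, with invariant factors (1,1,1,1,1,1,1,1,1,1,1,2).

Now H_k = ker ∂_k / im ∂_{k+1}, so:

  H_0: rank C_0 − rank ∂_1 = 7 − 6 = 1, and the invariant factors of ∂_1 are all 1, so H_0 ≅ Z.
  H_1: rank ker ∂_1 − rank ∂_2 = (18 − 6) − 12 = 0, and ∂_2 has invariant factor 2 > 1, so H_1 ≅ Z/2.
  H_2: rank ker ∂_2 − rank ∂_3 = (12 − 12) − 0 = 0, and there is no ∂_3, so H_2 ≅ 0.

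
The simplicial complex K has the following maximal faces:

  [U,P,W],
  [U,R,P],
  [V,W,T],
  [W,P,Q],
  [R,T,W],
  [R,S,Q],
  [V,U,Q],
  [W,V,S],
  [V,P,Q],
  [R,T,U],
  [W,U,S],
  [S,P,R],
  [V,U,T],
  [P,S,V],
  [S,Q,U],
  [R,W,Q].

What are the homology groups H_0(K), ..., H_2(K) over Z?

We work with the vertex ordering P < Q < R < S < T < U < V < W. The simplices of K, each written with vertices in increasing order, are:

  0-simplices (8): P, Q, R, S, T, U, V, W
  1-simplices (24): PQ, PR, PS, PU, PV, PW, QR, QS, QU, QV, QW, RS, RT, RU, RW, SU, SV, SW, TU, TV, TW, UV, UW, VW
  2-simplices (16): PQV, PQW, PRS, PRU, PSV, PUW, QRS, QRW, QSU, QUV, RTU, RTW, SUW, SVW, TUV, TVW

so the chain groups are C_0 ≅ Z^8, C_1 ≅ Z^24, C_2 ≅ Z^16.

Boundary ∂_1: C_1 → C_0 maps an edge to its endpoints' difference, ∂[p,q] = q − p. For instance
  ∂PQ = Q − P.
As a 8×24 matrix over Z this has rank 7, with invariant factors (1,1,1,1,1,1,1).

The boundary map ∂_2: C_2 → C_1 maps a triangle to the signed sum of its edges. For instance
  ∂QRS = RS − QS + QR,
  ∂PRU = RU − PU + PR.
As a 24×16 matrix over Z this has rank 15, with invariant factors (1,1,1,1,1,1,1,1,1,1,1,1,1,1,1).

Now H_k = ker ∂_k / im ∂_{k+1}, so:

  H_0: rank C_0 − rank ∂_1 = 8 − 7 = 1, and the invariant factors of ∂_1 are all 1, so H_0 = Z.
  H_1: rank ker ∂_1 − rank ∂_2 = (24 − 7) − 15 = 2, and the invariant factors of ∂_2 are all 1, so H_1 = Z^2.
  H_2: rank ker ∂_2 − rank ∂_3 = (16 − 15) − 0 = 1, and there is no ∂_3, so H_2 = Z.

(K is a triangulation of the torus T^2.)

H_0 = Z,  H_1 = Z^2,  H_2 = Z.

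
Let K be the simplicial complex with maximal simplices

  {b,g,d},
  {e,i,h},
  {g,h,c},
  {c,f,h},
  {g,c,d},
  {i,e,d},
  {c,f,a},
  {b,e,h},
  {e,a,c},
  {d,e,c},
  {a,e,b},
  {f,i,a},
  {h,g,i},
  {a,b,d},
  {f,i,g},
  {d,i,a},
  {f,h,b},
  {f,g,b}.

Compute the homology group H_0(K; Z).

We work with the vertex ordering a < b < c < d < e < f < g < h < i. The simplices of K, each written with vertices in increasing order, are:

  0-simplices (9): a, b, c, d, e, f, g, h, i
  1-simplices (27): ab, ac, ad, ae, af, ai, bd, be, bf, bg, bh, cd, ce, cf, cg, ch, de, dg, di, eh, ei, fg, fh, fi, gh, gi, hi
  2-simplices (18): abd, abe, ace, acf, adi, afi, bdg, beh, bfg, bfh, cde, cdg, cfh, cgh, dei, ehi, fgi, ghi

so the chain groups are C_0 ≅ Z^9, C_1 ≅ Z^27, C_2 ≅ Z^18.

The boundary map ∂_1: C_1 → C_0 maps an edge to its endpoints' difference, ∂[p,q] = q − p. For instance
  ∂dg = g − d.
The resulting 9×27 matrix has rank 8, and its Smith normal form has invariant factors (1,1,1,1,1,1,1,1).

∂_2: C_2 → C_1 sends each 2-simplex [p,q,r] to [q,r] − [p,r] + [p,q]. For instance
  ∂cgh = gh − ch + cg,
  ∂bfg = fg − bg + bf.
As a 27×18 matrix over Z this has rank 18, with invariant factors (1,1,1,1,1,1,1,1,1,1,1,1,1,1,1,1,1,2).

Reading off H_k = ker ∂_k / im ∂_{k+1}:

  H_0: rank C_0 − rank ∂_1 = 9 − 8 = 1, and the invariant factors of ∂_1 are all 1, so H_0 = Z.

H_0 ≅ Z.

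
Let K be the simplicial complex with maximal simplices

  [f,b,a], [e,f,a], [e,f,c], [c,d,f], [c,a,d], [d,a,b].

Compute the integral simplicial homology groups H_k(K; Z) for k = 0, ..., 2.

H_0 ≅ Z,  H_1 ≅ Z,  H_2 = 0.

Take the total order a < b < c < d < e < f on the vertex set. Then K (dimension 2) consists of the simplices:

  0-simplices (6): a, b, c, d, e, f
  1-simplices (12): ab, ac, ad, ae, af, bd, bf, cd, ce, cf, df, ef
  2-simplices (6): abd, abf, acd, aef, cdf, cef

Hence C_0 ≅ Z^6, C_1 ≅ Z^12, C_2 ≅ Z^6.

∂_1: C_1 → C_0 maps an edge to its endpoints' difference, ∂[p,q] = q − p. For instance
  ∂af = f − a.
The resulting 6×12 matrix has rank 5, and its Smith normal form has invariant factors (1,1,1,1,1).

∂_2: C_2 → C_1 maps a triangle to the signed sum of its edges. For instance
  ∂cdf = df − cf + cd,
  ∂abf = bf − af + ab.
This gives a 12×6 integer matrix of rank 6; reducing to Smith normal form yields diagonal entries (1,1,1,1,1,1).

Computing H_k = (kernel of ∂_k) / (image of ∂_{k+1}):

  H_0: rank C_0 − rank ∂_1 = 6 − 5 = 1, and the invariant factors of ∂_1 are all 1, so H_0 ≅ Z.
  H_1: rank ker ∂_1 − rank ∂_2 = (12 − 5) − 6 = 1, and the invariant factors of ∂_2 are all 1, so H_1 ≅ Z.
  H_2: rank ker ∂_2 − rank ∂_3 = (6 − 6) − 0 = 0, and there is no ∂_3, so H_2 ≅ 0.

(K is a triangulation of the cylinder S^1 x I.)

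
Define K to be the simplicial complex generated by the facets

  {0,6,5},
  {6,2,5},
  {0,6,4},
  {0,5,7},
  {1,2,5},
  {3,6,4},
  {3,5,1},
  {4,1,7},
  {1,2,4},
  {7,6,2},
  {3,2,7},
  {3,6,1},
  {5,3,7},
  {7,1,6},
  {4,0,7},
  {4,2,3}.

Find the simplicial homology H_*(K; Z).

Take the total order 0 < 1 < 2 < 3 < 4 < 5 < 6 < 7 on the vertex set. Then K (dimension 2) consists of the simplices:

  0-simplices (8): [0], [1], [2], [3], [4], [5], [6], [7]
  1-simplices (24): (24 of them)
  2-simplices (16): [0,4,6], [0,4,7], [0,5,6], [0,5,7], [1,2,4], [1,2,5], [1,3,5], [1,3,6], [1,4,7], [1,6,7], [2,3,4], [2,3,7], [2,5,6], [2,6,7], [3,4,6], [3,5,7]

so the chain groups are C_0 ≅ Z^8, C_1 ≅ Z^24, C_2 ≅ Z^16.

The boundary map ∂_1: C_1 → C_0 sends each edge [p,q] (with p < q) to q − p. For instance
  ∂[3,6] = [6] − [3].
This gives a 8×24 integer matrix of rank 7; reducing to Smith normal form yields diagonal entries (1,1,1,1,1,1,1).

∂_2: C_2 → C_1 acts by ∂[p,q,r] = [q,r] − [p,r] + [p,q]. For instance
  ∂[3,5,7] = [5,7] − [3,7] + [3,5],
  ∂[1,4,7] = [4,7] − [1,7] + [1,4].
This gives a 24×16 integer matrix of rank 15; reducing to Smith normal form yields diagonal entries (1,1,1,1,1,1,1,1,1,1,1,1,1,1,1).

From H_k ≅ ker(∂_k) / im(∂_{k+1}) we obtain:

  H_0: rank C_0 − rank ∂_1 = 8 − 7 = 1, and the invariant factors of ∂_1 are all 1, so H_0 = Z.
  H_1: rank ker ∂_1 − rank ∂_2 = (24 − 7) − 15 = 2, and the invariant factors of ∂_2 are all 1, so H_1 = Z^2.
  H_2: rank ker ∂_2 − rank ∂_3 = (16 − 15) − 0 = 1, and there is no ∂_3, so H_2 = Z.

H_0 ≅ Z,  H_1 ≅ Z^2,  H_2 ≅ Z.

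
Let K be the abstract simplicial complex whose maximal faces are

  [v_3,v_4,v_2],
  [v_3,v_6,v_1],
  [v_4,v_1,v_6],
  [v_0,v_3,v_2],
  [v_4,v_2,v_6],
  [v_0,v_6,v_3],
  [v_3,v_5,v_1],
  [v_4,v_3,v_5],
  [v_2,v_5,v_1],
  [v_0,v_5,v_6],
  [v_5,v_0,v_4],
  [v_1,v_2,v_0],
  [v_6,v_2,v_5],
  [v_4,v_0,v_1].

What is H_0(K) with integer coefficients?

H_0 = Z.

Fix the vertex order v_0 < v_1 < v_2 < v_3 < v_4 < v_5 < v_6 and write every simplex with vertices in increasing order. Then dim K = 2 and the simplices of K are:

  0-simplices (7): [v_0], [v_1], [v_2], [v_3], [v_4], [v_5], [v_6]
  1-simplices (21): (21 of them)
  2-simplices (14): (14 of them)

giving chain groups C_0 ≅ Z^7, C_1 ≅ Z^21, C_2 ≅ Z^14.

The boundary map ∂_1: C_1 → C_0 sends each edge [p,q] (with p < q) to q − p.
As a 7×21 matrix over Z this has rank 6, with invariant factors (1,1,1,1,1,1).

∂_2: C_2 → C_1 sends each 2-simplex [p,q,r] to [q,r] − [p,r] + [p,q]. For instance
  ∂[v_0,v_1,v_2] = [v_1,v_2] − [v_0,v_2] + [v_0,v_1],
  ∂[v_1,v_3,v_6] = [v_3,v_6] − [v_1,v_6] + [v_1,v_3].
The 21×14 boundary matrix has rank 13 and Smith normal form diag(1,1,1,1,1,1,1,1,1,1,1,1,1).

Now H_k = ker ∂_k / im ∂_{k+1}, so:

  H_0: rank C_0 − rank ∂_1 = 7 − 6 = 1, and the invariant factors of ∂_1 are all 1, so H_0 ≅ Z.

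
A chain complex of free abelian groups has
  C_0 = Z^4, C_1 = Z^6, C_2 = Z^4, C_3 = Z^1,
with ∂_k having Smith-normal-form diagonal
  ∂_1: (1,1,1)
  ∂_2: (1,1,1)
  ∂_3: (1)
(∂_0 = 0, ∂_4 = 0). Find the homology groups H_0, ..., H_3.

H_0 = Z,  H_1 = 0,  H_2 = 0,  H_3 = 0.

H_0: b_0 = 4 − 0 − 3 = 1; torsion from ∂_1 factors > 1: none. So H_0 = Z.
H_1: b_1 = 6 − 3 − 3 = 0; torsion from ∂_2 factors > 1: none. So H_1 = 0.
H_2: b_2 = 4 − 3 − 1 = 0; torsion from ∂_3 factors > 1: none. So H_2 = 0.
H_3: b_3 = 1 − 1 − 0 = 0; torsion from ∂_4 factors > 1: none. So H_3 = 0.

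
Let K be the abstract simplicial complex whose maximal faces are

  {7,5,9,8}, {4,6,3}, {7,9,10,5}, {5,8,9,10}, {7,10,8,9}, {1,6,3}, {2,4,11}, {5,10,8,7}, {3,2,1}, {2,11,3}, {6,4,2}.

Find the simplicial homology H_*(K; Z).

H_0 ≅ Z^2,  H_1 ≅ Z,  H_2 = 0,  H_3 ≅ Z.

Fix the vertex order 1 < 2 < 3 < 4 < 5 < 6 < 7 < 8 < 9 < 10 < 11 and write every simplex with vertices in increasing order. Then dim K = 3 and the simplices of K are:

  0-simplices (11): [1], [2], [3], [4], [5], [6], [7], [8], [9], [10], [11]
  1-simplices (22): [1,2], [1,3], [1,6], [2,3], [2,4], [2,6], [2,11], [3,4], [3,6], [3,11], [4,6], [4,11], [5,7], [5,8], [5,9], [5,10], [7,8], [7,9], [7,10], [8,9], [8,10], [9,10]
  2-simplices (16): [1,2,3], [1,3,6], [2,3,11], [2,4,6], [2,4,11], [3,4,6], [5,7,8], [5,7,9], [5,7,10], [5,8,9], [5,8,10], [5,9,10], [7,8,9], [7,8,10], [7,9,10], [8,9,10]
  3-simplices (5): [5,7,8,9], [5,7,8,10], [5,7,9,10], [5,8,9,10], [7,8,9,10]

so the chain groups are C_0 ≅ Z^11, C_1 ≅ Z^22, C_2 ≅ Z^16, C_3 ≅ Z^5.

The boundary map ∂_1: C_1 → C_0 maps an edge to its endpoints' difference, ∂[p,q] = q − p. For instance
  ∂[7,10] = [10] − [7].
As a 11×22 matrix over Z this has rank 9, with invariant factors (1,1,1,1,1,1,1,1,1).

Boundary ∂_2: C_2 → C_1 maps a triangle to the signed sum of its edges. For instance
  ∂[7,9,10] = [9,10] − [7,10] + [7,9],
  ∂[5,8,9] = [8,9] − [5,9] + [5,8].
This gives a 22×16 integer matrix of rank 12; reducing to Smith normal form yields diagonal entries (1,1,1,1,1,1,1,1,1,1,1,1).

Boundary ∂_3: C_3 → C_2 sends each 3-simplex σ to the alternating sum Σ_i (−1)^i (σ with its i-th vertex removed). For instance
  ∂[5,8,9,10] = [8,9,10] − [5,9,10] + [5,8,10] − [5,8,9],
  ∂[5,7,9,10] = [7,9,10] − [5,9,10] + [5,7,10] − [5,7,9].
This gives a 16×5 integer matrix of rank 4; reducing to Smith normal form yields diagonal entries (1,1,1,1).

Computing H_k = (kernel of ∂_k) / (image of ∂_{k+1}):

  H_0: rank C_0 − rank ∂_1 = 11 − 9 = 2, and the invariant factors of ∂_1 are all 1, so H_0 = Z^2.
  H_1: rank ker ∂_1 − rank ∂_2 = (22 − 9) − 12 = 1, and the invariant factors of ∂_2 are all 1, so H_1 = Z.
  H_2: rank ker ∂_2 − rank ∂_3 = (16 − 12) − 4 = 0, and the invariant factors of ∂_3 are all 1, so H_2 = 0.
  H_3: rank ker ∂_3 − rank ∂_4 = (5 − 4) − 0 = 1, and there is no ∂_4, so H_3 = Z.

(K is a triangulation of the disjoint union of the cylinder S^1 x I and the 3-sphere S^3.)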